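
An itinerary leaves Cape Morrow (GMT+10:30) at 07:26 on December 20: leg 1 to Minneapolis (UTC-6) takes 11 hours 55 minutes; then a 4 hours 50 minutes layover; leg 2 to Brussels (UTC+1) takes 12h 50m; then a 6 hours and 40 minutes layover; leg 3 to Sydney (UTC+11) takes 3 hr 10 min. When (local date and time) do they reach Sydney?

23:21 on December 21

Convert departure to UTC: 07:26 − 10:30 = 20:56 UTC on Dec 19.
Add 11 hours and 55 minutes leg 1 → 08:51 UTC (Dec 20).
Add 4 hours and 50 minutes layover in Minneapolis → 13:41 UTC.
Add 12 hours and 50 minutes leg 2 → 02:31 UTC (Dec 21).
Add 6 hours 40 minutes layover in Brussels → 09:11 UTC.
Add 3 hours 10 minutes leg 3 → 12:21 UTC.
Sydney is UTC+11:00, so local arrival = 12:21 + 11:00 = 23:21 on Dec 21.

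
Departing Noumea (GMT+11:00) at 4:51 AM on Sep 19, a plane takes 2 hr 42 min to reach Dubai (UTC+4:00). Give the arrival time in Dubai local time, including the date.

Convert departure to UTC: 4:51 AM − 11:00 = 5:51 PM UTC on Sep 18.
Add 2 hours 42 minutes travel time → 8:33 PM UTC.
Dubai is UTC+4:00, so local arrival = 8:33 PM + 4:00 = 12:33 AM on Sep 19.

12:33 AM on Sep 19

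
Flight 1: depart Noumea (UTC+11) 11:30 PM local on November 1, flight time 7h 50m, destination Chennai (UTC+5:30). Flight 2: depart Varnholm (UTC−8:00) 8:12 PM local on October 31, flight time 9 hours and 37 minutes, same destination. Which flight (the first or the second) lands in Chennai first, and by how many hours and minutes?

Flight 1 in UTC: 11:30 PM − 11:00 = 12:30 PM on Nov 1.
+7 hours 50 minutes → arrive 8:20 PM UTC on Nov 1.
Flight 2 in UTC: 8:12 PM + 8:00 = 4:12 AM on Nov 1.
+9 hours 37 minutes → arrive 1:49 PM UTC on Nov 1.
Flight 2 lands earlier by 6 hours 31 minutes.

the second, by 6 hours 31 minutes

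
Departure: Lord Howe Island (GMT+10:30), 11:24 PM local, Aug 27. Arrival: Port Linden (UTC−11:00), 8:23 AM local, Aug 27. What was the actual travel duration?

Departure in UTC: 11:24 PM − 10:30 = 12:54 PM on Aug 27.
Arrival in UTC: 8:23 AM + 11:00 = 7:23 PM on Aug 27.
Elapsed = 7:23 PM − 12:54 PM = 6 hours 29 minutes.

6 hours 29 minutes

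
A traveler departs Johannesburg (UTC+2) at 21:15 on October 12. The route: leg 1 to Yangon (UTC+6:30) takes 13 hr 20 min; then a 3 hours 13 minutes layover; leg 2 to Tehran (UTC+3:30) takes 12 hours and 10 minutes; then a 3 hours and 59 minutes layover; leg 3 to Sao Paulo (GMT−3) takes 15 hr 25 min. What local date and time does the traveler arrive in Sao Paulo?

Convert departure to UTC: 21:15 − 2:00 = 19:15 UTC on Oct 12.
Add 13 hours and 20 minutes leg 1 → 08:35 UTC (Oct 13).
Add 3 hours and 13 minutes layover in Yangon → 11:48 UTC.
Add 12 hours 10 minutes leg 2 → 23:58 UTC.
Add 3 hours and 59 minutes layover in Tehran → 03:57 UTC (Oct 14).
Add 15 hours 25 minutes leg 3 → 19:22 UTC.
Sao Paulo is UTC−3:00, so local arrival = 19:22 − 3:00 = 16:22 on Oct 14.

16:22 on October 14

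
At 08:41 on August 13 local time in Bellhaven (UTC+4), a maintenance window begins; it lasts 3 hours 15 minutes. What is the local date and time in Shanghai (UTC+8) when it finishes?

Convert start to UTC: 08:41 − 4:00 = 04:41 UTC on Aug 13.
Add 3 hours and 15 minutes duration → 07:56 UTC.
Shanghai is UTC+8:00, so local end time = 07:56 + 8:00 = 15:56 on Aug 13.

15:56 on Aug 13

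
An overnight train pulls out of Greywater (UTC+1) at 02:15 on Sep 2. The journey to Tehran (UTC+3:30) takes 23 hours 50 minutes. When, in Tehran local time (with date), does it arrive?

Convert departure to UTC: 02:15 − 1:00 = 01:15 UTC on Sep 2.
Add 23 hours 50 minutes travel time → 01:05 UTC (Sep 3).
Tehran is UTC+3:30, so local arrival = 01:05 + 3:30 = 04:35 on Sep 3.

04:35 on September 3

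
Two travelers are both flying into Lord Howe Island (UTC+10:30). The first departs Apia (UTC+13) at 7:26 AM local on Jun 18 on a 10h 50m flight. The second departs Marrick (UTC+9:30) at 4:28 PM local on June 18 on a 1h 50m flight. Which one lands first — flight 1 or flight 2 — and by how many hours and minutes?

the first, by 3 hours 32 minutes

Flight 1 in UTC: 7:26 AM − 13:00 = 6:26 PM on Jun 17.
+10 hours and 50 minutes → arrive 5:16 AM UTC on Jun 18.
Flight 2 in UTC: 4:28 PM − 9:30 = 6:58 AM on Jun 18.
+1 hour 50 minutes → arrive 8:48 AM UTC on Jun 18.
Flight 1 lands earlier by 3 hours 32 minutes.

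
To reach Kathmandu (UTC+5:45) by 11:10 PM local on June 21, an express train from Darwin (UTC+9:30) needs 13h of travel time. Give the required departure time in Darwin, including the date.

Target arrival in UTC: 11:10 PM − 5:45 = 5:25 PM on Jun 21.
Subtract 13 hours → departure 4:25 AM UTC on Jun 21.
Darwin is UTC+9:30: 4:25 AM + 9:30 = 1:55 PM on Jun 21.

1:55 PM on June 21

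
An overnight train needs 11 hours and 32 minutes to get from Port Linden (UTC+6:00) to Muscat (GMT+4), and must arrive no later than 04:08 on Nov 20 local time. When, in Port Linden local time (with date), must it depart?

Target arrival in UTC: 04:08 − 4:00 = 00:08 on Nov 20.
Subtract 11 hours and 32 minutes → departure 12:36 UTC on Nov 19.
Port Linden is UTC+6:00: 12:36 + 6:00 = 18:36 on Nov 19.

18:36 on November 19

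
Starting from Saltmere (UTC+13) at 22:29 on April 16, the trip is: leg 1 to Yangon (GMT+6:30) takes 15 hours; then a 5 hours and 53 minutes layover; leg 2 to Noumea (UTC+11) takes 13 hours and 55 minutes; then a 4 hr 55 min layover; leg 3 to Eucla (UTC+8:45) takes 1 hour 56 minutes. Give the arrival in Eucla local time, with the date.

Convert departure to UTC: 22:29 − 13:00 = 09:29 UTC on Apr 16.
Add 15 hours leg 1 → 00:29 UTC (Apr 17).
Add 5 hours 53 minutes layover in Yangon → 06:22 UTC.
Add 13 hours and 55 minutes leg 2 → 20:17 UTC.
Add 4 hours and 55 minutes layover in Noumea → 01:12 UTC (Apr 18).
Add 1 hour and 56 minutes leg 3 → 03:08 UTC.
Eucla is UTC+8:45, so local arrival = 03:08 + 8:45 = 11:53 on Apr 18.

11:53 on April 18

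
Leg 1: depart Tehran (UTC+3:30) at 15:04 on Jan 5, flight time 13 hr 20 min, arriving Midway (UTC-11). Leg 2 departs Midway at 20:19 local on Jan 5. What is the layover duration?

6 hours 25 minutes

Convert departure to UTC: 15:04 − 3:30 = 11:34 UTC on Jan 5.
Add 13 hours and 20 minutes flight time → 00:54 UTC (Jan 6).
Midway is UTC−11:00, so local arrival = 00:54 − 11:00 = 13:54 on Jan 5.
Layover = 20:19 − 13:54 = 6 hours 25 minutes.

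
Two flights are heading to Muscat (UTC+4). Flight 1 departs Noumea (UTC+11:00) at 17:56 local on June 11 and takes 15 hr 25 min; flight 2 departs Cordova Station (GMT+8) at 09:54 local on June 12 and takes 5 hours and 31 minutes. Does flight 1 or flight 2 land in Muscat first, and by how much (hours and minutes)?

Flight 1 in UTC: 17:56 − 11:00 = 06:56 on Jun 11.
+15 hours 25 minutes → arrive 22:21 UTC on Jun 11.
Flight 2 in UTC: 09:54 − 8:00 = 01:54 on Jun 12.
+5 hours and 31 minutes → arrive 07:25 UTC on Jun 12.
Flight 1 lands earlier by 9 hours 4 minutes.

the first, by 9 hours 4 minutes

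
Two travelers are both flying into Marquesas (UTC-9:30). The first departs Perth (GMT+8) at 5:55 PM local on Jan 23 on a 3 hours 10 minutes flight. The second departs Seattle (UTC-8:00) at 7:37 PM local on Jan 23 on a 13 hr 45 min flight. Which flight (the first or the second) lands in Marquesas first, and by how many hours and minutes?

Flight 1 in UTC: 5:55 PM − 8:00 = 9:55 AM on Jan 23.
+3 hours 10 minutes → arrive 1:05 PM UTC on Jan 23.
Flight 2 in UTC: 7:37 PM + 8:00 = 3:37 AM on Jan 24.
+13 hours and 45 minutes → arrive 5:22 PM UTC on Jan 24.
Flight 1 lands earlier by 28 hours 17 minutes.

the first, by 28 hours 17 minutes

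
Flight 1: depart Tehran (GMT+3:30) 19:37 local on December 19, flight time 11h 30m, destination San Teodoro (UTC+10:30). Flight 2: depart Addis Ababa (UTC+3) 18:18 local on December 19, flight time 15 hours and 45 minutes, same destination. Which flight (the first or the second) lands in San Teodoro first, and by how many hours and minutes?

Flight 1 in UTC: 19:37 − 3:30 = 16:07 on Dec 19.
+11 hours 30 minutes → arrive 03:37 UTC on Dec 20.
Flight 2 in UTC: 18:18 − 3:00 = 15:18 on Dec 19.
+15 hours 45 minutes → arrive 07:03 UTC on Dec 20.
Flight 1 lands earlier by 3 hours 26 minutes.

the first, by 3 hours 26 minutes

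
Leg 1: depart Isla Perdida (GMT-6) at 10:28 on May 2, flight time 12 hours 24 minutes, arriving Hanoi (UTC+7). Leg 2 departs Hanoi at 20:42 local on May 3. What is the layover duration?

Convert departure to UTC: 10:28 + 6:00 = 16:28 UTC on May 2.
Add 12 hours and 24 minutes flight time → 04:52 UTC (May 3).
Hanoi is UTC+7:00, so local arrival = 04:52 + 7:00 = 11:52 on May 3.
Layover = 20:42 − 11:52 = 8 hours 50 minutes.

8 hours 50 minutes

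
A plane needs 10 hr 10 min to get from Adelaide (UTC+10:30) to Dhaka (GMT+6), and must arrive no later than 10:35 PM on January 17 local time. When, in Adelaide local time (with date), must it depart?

Target arrival in UTC: 10:35 PM − 6:00 = 4:35 PM on Jan 17.
Subtract 10 hours 10 minutes → departure 6:25 AM UTC on Jan 17.
Adelaide is UTC+10:30: 6:25 AM + 10:30 = 4:55 PM on Jan 17.

4:55 PM on Jan 17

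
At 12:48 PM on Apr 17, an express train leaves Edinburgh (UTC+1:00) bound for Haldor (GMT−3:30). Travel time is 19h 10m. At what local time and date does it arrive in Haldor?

Convert departure to UTC: 12:48 PM − 1:00 = 11:48 AM UTC on Apr 17.
Add 19 hours and 10 minutes travel time → 6:58 AM UTC (Apr 18).
Haldor is UTC−3:30, so local arrival = 6:58 AM − 3:30 = 3:28 AM on Apr 18.

3:28 AM on April 18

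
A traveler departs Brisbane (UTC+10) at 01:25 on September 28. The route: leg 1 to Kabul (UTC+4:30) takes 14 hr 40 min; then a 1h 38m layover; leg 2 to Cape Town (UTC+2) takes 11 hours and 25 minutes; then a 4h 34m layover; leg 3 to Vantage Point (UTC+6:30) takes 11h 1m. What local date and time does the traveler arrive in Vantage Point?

Convert departure to UTC: 01:25 − 10:00 = 15:25 UTC on Sep 27.
Add 14 hours and 40 minutes leg 1 → 06:05 UTC (Sep 28).
Add 1 hour and 38 minutes layover in Kabul → 07:43 UTC.
Add 11 hours and 25 minutes leg 2 → 19:08 UTC.
Add 4 hours 34 minutes layover in Cape Town → 23:42 UTC.
Add 11 hours 1 minute leg 3 → 10:43 UTC (Sep 29).
Vantage Point is UTC+6:30, so local arrival = 10:43 + 6:30 = 17:13 on Sep 29.

17:13 on Sep 29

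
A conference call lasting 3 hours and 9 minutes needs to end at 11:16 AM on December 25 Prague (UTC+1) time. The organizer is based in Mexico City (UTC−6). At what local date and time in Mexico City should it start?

1:07 AM on December 25

Target end time in UTC: 11:16 AM − 1:00 = 10:16 AM on Dec 25.
Subtract 3 hours 9 minutes → start 7:07 AM UTC on Dec 25.
Mexico City is UTC−6:00: 7:07 AM − 6:00 = 1:07 AM on Dec 25.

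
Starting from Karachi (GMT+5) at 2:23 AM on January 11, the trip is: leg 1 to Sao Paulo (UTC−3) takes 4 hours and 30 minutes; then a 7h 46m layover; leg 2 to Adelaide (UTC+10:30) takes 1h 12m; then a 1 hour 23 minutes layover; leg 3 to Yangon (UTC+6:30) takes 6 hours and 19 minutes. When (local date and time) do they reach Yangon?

1:03 AM on January 12

Convert departure to UTC: 2:23 AM − 5:00 = 9:23 PM UTC on Jan 10.
Add 4 hours and 30 minutes leg 1 → 1:53 AM UTC (Jan 11).
Add 7 hours and 46 minutes layover in Sao Paulo → 9:39 AM UTC.
Add 1 hour and 12 minutes leg 2 → 10:51 AM UTC.
Add 1 hour and 23 minutes layover in Adelaide → 12:14 PM UTC.
Add 6 hours and 19 minutes leg 3 → 6:33 PM UTC.
Yangon is UTC+6:30, so local arrival = 6:33 PM + 6:30 = 1:03 AM on Jan 12.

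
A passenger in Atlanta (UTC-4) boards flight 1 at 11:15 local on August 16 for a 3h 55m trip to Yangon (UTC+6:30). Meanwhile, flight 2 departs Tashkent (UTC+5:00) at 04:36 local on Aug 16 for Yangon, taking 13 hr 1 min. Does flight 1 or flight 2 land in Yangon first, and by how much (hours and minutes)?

the second, by 6 hours 33 minutes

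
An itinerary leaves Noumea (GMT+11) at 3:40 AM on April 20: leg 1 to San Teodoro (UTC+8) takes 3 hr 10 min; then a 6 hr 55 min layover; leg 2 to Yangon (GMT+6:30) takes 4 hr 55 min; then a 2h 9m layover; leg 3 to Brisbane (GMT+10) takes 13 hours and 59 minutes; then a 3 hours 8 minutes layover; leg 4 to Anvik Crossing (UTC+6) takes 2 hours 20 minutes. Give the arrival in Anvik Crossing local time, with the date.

Convert departure to UTC: 3:40 AM − 11:00 = 4:40 PM UTC on Apr 19.
Add 3 hours 10 minutes leg 1 → 7:50 PM UTC.
Add 6 hours and 55 minutes layover in San Teodoro → 2:45 AM UTC (Apr 20).
Add 4 hours and 55 minutes leg 2 → 7:40 AM UTC.
Add 2 hours and 9 minutes layover in Yangon → 9:49 AM UTC.
Add 13 hours 59 minutes leg 3 → 11:48 PM UTC.
Add 3 hours and 8 minutes layover in Brisbane → 2:56 AM UTC (Apr 21).
Add 2 hours and 20 minutes leg 4 → 5:16 AM UTC.
Anvik Crossing is UTC+6:00, so local arrival = 5:16 AM + 6:00 = 11:16 AM on Apr 21.

11:16 AM on Apr 21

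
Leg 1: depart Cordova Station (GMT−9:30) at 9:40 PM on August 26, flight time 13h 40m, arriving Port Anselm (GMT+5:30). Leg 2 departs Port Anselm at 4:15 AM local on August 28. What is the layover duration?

Convert departure to UTC: 9:40 PM + 9:30 = 7:10 AM UTC on Aug 27.
Add 13 hours and 40 minutes flight time → 8:50 PM UTC.
Port Anselm is UTC+5:30, so local arrival = 8:50 PM + 5:30 = 2:20 AM on Aug 28.
Layover = 4:15 AM − 2:20 AM = 1 hour 55 minutes.

1 hour 55 minutes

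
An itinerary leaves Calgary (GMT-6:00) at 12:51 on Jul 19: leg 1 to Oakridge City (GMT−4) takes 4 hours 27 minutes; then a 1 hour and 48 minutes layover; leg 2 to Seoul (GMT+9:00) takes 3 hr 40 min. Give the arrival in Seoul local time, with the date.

Convert departure to UTC: 12:51 + 6:00 = 18:51 UTC on Jul 19.
Add 4 hours 27 minutes leg 1 → 23:18 UTC.
Add 1 hour 48 minutes layover in Oakridge City → 01:06 UTC (Jul 20).
Add 3 hours 40 minutes leg 2 → 04:46 UTC.
Seoul is UTC+9:00, so local arrival = 04:46 + 9:00 = 13:46 on Jul 20.

13:46 on July 20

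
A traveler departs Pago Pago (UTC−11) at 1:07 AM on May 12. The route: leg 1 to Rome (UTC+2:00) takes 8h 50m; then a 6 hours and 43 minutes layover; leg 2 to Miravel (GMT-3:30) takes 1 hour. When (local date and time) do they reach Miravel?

Convert departure to UTC: 1:07 AM + 11:00 = 12:07 PM UTC on May 12.
Add 8 hours and 50 minutes leg 1 → 8:57 PM UTC.
Add 6 hours 43 minutes layover in Rome → 3:40 AM UTC (May 13).
Add 1 hour leg 2 → 4:40 AM UTC.
Miravel is UTC−3:30, so local arrival = 4:40 AM − 3:30 = 1:10 AM on May 13.

1:10 AM on May 13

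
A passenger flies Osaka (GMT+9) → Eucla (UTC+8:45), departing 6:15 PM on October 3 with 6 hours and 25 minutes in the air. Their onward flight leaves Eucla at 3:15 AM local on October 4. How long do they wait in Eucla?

Convert departure to UTC: 6:15 PM − 9:00 = 9:15 AM UTC on Oct 3.
Add 6 hours 25 minutes flight time → 3:40 PM UTC.
Eucla is UTC+8:45, so local arrival = 3:40 PM + 8:45 = 12:25 AM on Oct 4.
Layover = 3:15 AM − 12:25 AM = 2 hours 50 minutes.

2 hours 50 minutes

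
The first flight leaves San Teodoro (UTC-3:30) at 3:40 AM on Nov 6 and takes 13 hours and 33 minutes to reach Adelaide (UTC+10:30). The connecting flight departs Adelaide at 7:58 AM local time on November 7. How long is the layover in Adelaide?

Convert departure to UTC: 3:40 AM + 3:30 = 7:10 AM UTC on Nov 6.
Add 13 hours and 33 minutes flight time → 8:43 PM UTC.
Adelaide is UTC+10:30, so local arrival = 8:43 PM + 10:30 = 7:13 AM on Nov 7.
Layover = 7:58 AM − 7:13 AM = 45 minutes.

45 minutes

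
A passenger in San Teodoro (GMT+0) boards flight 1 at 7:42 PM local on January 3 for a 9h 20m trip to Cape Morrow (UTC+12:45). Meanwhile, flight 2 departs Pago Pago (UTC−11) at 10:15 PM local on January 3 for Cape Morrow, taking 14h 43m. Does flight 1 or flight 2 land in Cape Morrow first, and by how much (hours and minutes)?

the first, by 18 hours 56 minutes

Flight 1 departs at 7:42 PM UTC (Jan 3).
+9 hours and 20 minutes → arrive 5:02 AM UTC on Jan 4.
Flight 2 in UTC: 10:15 PM + 11:00 = 9:15 AM on Jan 4.
+14 hours 43 minutes → arrive 11:58 PM UTC on Jan 4.
Flight 1 lands earlier by 18 hours 56 minutes.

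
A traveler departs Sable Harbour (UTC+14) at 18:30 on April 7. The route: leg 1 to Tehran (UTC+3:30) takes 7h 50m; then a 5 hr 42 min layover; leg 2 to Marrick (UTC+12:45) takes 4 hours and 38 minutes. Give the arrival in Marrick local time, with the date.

11:25 on April 8

Convert departure to UTC: 18:30 − 14:00 = 04:30 UTC on Apr 7.
Add 7 hours 50 minutes leg 1 → 12:20 UTC.
Add 5 hours and 42 minutes layover in Tehran → 18:02 UTC.
Add 4 hours and 38 minutes leg 2 → 22:40 UTC.
Marrick is UTC+12:45, so local arrival = 22:40 + 12:45 = 11:25 on Apr 8.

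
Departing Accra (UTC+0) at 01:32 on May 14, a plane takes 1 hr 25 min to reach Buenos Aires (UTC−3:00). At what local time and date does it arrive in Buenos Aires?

Accra is at UTC+0, so departure is already 01:32 UTC on May 14.
Add 1 hour 25 minutes travel time → 02:57 UTC.
Buenos Aires is UTC−3:00, so local arrival = 02:57 − 3:00 = 23:57 on May 13.

23:57 on May 13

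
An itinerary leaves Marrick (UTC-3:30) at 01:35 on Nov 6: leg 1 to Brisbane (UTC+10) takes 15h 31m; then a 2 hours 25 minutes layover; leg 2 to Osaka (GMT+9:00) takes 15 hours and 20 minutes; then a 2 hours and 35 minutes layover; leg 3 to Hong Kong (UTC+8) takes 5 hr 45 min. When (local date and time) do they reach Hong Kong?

Convert departure to UTC: 01:35 + 3:30 = 05:05 UTC on Nov 6.
Add 15 hours and 31 minutes leg 1 → 20:36 UTC.
Add 2 hours 25 minutes layover in Brisbane → 23:01 UTC.
Add 15 hours and 20 minutes leg 2 → 14:21 UTC (Nov 7).
Add 2 hours and 35 minutes layover in Osaka → 16:56 UTC.
Add 5 hours and 45 minutes leg 3 → 22:41 UTC.
Hong Kong is UTC+8:00, so local arrival = 22:41 + 8:00 = 06:41 on Nov 8.

06:41 on November 8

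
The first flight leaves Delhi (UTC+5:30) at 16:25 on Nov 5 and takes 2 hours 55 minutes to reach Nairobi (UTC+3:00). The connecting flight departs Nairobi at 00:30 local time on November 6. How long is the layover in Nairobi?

7 hours 40 minutes

Convert departure to UTC: 16:25 − 5:30 = 10:55 UTC on Nov 5.
Add 2 hours 55 minutes flight time → 13:50 UTC.
Nairobi is UTC+3:00, so local arrival = 13:50 + 3:00 = 16:50 on Nov 5.
Layover = 00:30 − 16:50 (+1 day) = 7 hours 40 minutes.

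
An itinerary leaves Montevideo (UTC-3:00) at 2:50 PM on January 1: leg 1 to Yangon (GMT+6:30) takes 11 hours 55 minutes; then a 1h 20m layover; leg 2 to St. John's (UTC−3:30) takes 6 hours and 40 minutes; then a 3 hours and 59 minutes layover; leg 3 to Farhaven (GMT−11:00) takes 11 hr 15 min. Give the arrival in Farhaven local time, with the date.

Convert departure to UTC: 2:50 PM + 3:00 = 5:50 PM UTC on Jan 1.
Add 11 hours 55 minutes leg 1 → 5:45 AM UTC (Jan 2).
Add 1 hour 20 minutes layover in Yangon → 7:05 AM UTC.
Add 6 hours 40 minutes leg 2 → 1:45 PM UTC.
Add 3 hours and 59 minutes layover in St. John's → 5:44 PM UTC.
Add 11 hours 15 minutes leg 3 → 4:59 AM UTC (Jan 3).
Farhaven is UTC−11:00, so local arrival = 4:59 AM − 11:00 = 5:59 PM on Jan 2.

5:59 PM on Jan 2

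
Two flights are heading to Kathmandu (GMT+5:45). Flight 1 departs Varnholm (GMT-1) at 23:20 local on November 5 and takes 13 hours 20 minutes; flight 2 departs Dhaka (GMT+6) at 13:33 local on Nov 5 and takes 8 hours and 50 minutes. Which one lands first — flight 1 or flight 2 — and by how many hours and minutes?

the second, by 21 hours 17 minutes

Flight 1 in UTC: 23:20 + 1:00 = 00:20 on Nov 6.
+13 hours 20 minutes → arrive 13:40 UTC on Nov 6.
Flight 2 in UTC: 13:33 − 6:00 = 07:33 on Nov 5.
+8 hours and 50 minutes → arrive 16:23 UTC on Nov 5.
Flight 2 lands earlier by 21 hours 17 minutes.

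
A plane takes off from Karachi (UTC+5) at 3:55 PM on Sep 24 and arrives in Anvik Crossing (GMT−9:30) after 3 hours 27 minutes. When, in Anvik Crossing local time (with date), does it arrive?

Convert departure to UTC: 3:55 PM − 5:00 = 10:55 AM UTC on Sep 24.
Add 3 hours and 27 minutes travel time → 2:22 PM UTC.
Anvik Crossing is UTC−9:30, so local arrival = 2:22 PM − 9:30 = 4:52 AM on Sep 24.

4:52 AM on Sep 24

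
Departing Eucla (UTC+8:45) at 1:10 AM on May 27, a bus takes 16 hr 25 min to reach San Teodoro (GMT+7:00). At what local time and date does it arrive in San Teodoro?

Convert departure to UTC: 1:10 AM − 8:45 = 4:25 PM UTC on May 26.
Add 16 hours and 25 minutes travel time → 8:50 AM UTC (May 27).
San Teodoro is UTC+7:00, so local arrival = 8:50 AM + 7:00 = 3:50 PM on May 27.

3:50 PM on May 27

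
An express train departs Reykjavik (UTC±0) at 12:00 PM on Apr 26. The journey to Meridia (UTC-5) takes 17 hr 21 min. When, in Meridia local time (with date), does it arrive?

12:21 AM on Apr 27

Reykjavik is at UTC+0, so departure is already 12:00 PM UTC on Apr 26.
Add 17 hours and 21 minutes travel time → 5:21 AM UTC (Apr 27).
Meridia is UTC−5:00, so local arrival = 5:21 AM − 5:00 = 12:21 AM on Apr 27.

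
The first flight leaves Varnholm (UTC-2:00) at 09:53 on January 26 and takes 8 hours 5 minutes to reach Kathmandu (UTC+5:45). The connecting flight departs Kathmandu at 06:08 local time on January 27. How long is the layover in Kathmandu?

4 hours 25 minutes

Convert departure to UTC: 09:53 + 2:00 = 11:53 UTC on Jan 26.
Add 8 hours 5 minutes flight time → 19:58 UTC.
Kathmandu is UTC+5:45, so local arrival = 19:58 + 5:45 = 01:43 on Jan 27.
Layover = 06:08 − 01:43 = 4 hours 25 minutes.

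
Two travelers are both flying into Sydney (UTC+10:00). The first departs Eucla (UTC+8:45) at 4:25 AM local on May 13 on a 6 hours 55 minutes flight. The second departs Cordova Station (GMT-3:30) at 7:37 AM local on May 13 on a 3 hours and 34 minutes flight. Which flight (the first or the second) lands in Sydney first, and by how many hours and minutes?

Flight 1 in UTC: 4:25 AM − 8:45 = 7:40 PM on May 12.
+6 hours 55 minutes → arrive 2:35 AM UTC on May 13.
Flight 2 in UTC: 7:37 AM + 3:30 = 11:07 AM on May 13.
+3 hours and 34 minutes → arrive 2:41 PM UTC on May 13.
Flight 1 lands earlier by 12 hours 6 minutes.

the first, by 12 hours 6 minutes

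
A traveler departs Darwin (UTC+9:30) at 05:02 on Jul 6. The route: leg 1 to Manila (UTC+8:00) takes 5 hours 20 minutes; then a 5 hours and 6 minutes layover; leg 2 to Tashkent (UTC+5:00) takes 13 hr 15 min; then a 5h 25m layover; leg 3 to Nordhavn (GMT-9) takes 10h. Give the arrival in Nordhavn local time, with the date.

Convert departure to UTC: 05:02 − 9:30 = 19:32 UTC on Jul 5.
Add 5 hours and 20 minutes leg 1 → 00:52 UTC (Jul 6).
Add 5 hours and 6 minutes layover in Manila → 05:58 UTC.
Add 13 hours 15 minutes leg 2 → 19:13 UTC.
Add 5 hours and 25 minutes layover in Tashkent → 00:38 UTC (Jul 7).
Add 10 hours leg 3 → 10:38 UTC.
Nordhavn is UTC−9:00, so local arrival = 10:38 − 9:00 = 01:38 on Jul 7.

01:38 on July 7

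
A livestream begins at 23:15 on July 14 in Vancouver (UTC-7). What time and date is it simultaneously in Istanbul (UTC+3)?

09:15 on July 15

In UTC: 23:15 + 7:00 = 06:15 on Jul 15.
Istanbul is UTC+3:00: 06:15 + 3:00 = 09:15 on Jul 15.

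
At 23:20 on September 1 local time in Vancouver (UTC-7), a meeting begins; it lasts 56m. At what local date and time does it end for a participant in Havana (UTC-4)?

03:16 on Sep 2

Convert start to UTC: 23:20 + 7:00 = 06:20 UTC on Sep 2.
Add 56 minutes duration → 07:16 UTC.
Havana is UTC−4:00, so local end time = 07:16 − 4:00 = 03:16 on Sep 2.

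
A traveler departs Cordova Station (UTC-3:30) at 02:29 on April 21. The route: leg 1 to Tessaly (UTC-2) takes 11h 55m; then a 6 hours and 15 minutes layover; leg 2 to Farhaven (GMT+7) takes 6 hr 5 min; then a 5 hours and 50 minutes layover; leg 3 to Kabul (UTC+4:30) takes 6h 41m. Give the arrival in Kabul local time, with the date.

23:15 on April 22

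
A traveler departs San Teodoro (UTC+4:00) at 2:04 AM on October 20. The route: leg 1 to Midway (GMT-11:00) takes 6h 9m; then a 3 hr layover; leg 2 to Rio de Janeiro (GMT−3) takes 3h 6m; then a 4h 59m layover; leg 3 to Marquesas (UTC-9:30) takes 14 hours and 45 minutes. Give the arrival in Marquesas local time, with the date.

Convert departure to UTC: 2:04 AM − 4:00 = 10:04 PM UTC on Oct 19.
Add 6 hours and 9 minutes leg 1 → 4:13 AM UTC (Oct 20).
Add 3 hours layover in Midway → 7:13 AM UTC.
Add 3 hours and 6 minutes leg 2 → 10:19 AM UTC.
Add 4 hours 59 minutes layover in Rio de Janeiro → 3:18 PM UTC.
Add 14 hours and 45 minutes leg 3 → 6:03 AM UTC (Oct 21).
Marquesas is UTC−9:30, so local arrival = 6:03 AM − 9:30 = 8:33 PM on Oct 20.

8:33 PM on October 20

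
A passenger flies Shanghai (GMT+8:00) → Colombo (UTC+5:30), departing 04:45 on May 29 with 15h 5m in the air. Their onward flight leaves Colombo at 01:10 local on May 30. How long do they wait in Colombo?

Convert departure to UTC: 04:45 − 8:00 = 20:45 UTC on May 28.
Add 15 hours and 5 minutes flight time → 11:50 UTC (May 29).
Colombo is UTC+5:30, so local arrival = 11:50 + 5:30 = 17:20 on May 29.
Layover = 01:10 − 17:20 (+1 day) = 7 hours 50 minutes.

7 hours 50 minutes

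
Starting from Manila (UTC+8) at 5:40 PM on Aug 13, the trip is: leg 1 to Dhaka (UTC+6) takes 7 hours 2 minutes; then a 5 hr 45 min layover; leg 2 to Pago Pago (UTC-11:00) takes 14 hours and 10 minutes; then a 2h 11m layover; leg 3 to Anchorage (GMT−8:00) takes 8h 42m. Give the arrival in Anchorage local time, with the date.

3:30 PM on August 14

Convert departure to UTC: 5:40 PM − 8:00 = 9:40 AM UTC on Aug 13.
Add 7 hours and 2 minutes leg 1 → 4:42 PM UTC.
Add 5 hours 45 minutes layover in Dhaka → 10:27 PM UTC.
Add 14 hours 10 minutes leg 2 → 12:37 PM UTC (Aug 14).
Add 2 hours 11 minutes layover in Pago Pago → 2:48 PM UTC.
Add 8 hours and 42 minutes leg 3 → 11:30 PM UTC.
Anchorage is UTC−8:00, so local arrival = 11:30 PM − 8:00 = 3:30 PM on Aug 14.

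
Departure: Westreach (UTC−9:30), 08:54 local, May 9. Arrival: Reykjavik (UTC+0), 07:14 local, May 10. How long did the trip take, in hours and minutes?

Departure in UTC: 08:54 + 9:30 = 18:24 on May 9.
Arrival is already UTC: 07:14 on May 10.
Elapsed = 07:14 − 18:24 (+1 day) = 12 hours 50 minutes.

12 hours 50 minutes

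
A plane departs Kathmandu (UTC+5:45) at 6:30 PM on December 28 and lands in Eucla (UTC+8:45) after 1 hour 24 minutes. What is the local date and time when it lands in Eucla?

10:54 PM on December 28

Eucla is 3:00 ahead of Kathmandu.
After 1 hour 24 minutes it is 7:54 PM in Kathmandu.
Shift by the zone difference: 7:54 PM + 3:00 = 10:54 PM on Dec 28 in Eucla.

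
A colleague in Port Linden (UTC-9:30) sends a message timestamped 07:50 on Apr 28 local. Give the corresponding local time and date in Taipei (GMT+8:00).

01:20 on April 29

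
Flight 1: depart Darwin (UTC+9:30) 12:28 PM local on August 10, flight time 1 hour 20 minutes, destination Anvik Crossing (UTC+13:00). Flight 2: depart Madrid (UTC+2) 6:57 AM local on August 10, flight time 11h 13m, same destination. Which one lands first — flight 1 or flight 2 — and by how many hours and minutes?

the first, by 11 hours 52 minutes

Flight 1 in UTC: 12:28 PM − 9:30 = 2:58 AM on Aug 10.
+1 hour 20 minutes → arrive 4:18 AM UTC on Aug 10.
Flight 2 in UTC: 6:57 AM − 2:00 = 4:57 AM on Aug 10.
+11 hours and 13 minutes → arrive 4:10 PM UTC on Aug 10.
Flight 1 lands earlier by 11 hours 52 minutes.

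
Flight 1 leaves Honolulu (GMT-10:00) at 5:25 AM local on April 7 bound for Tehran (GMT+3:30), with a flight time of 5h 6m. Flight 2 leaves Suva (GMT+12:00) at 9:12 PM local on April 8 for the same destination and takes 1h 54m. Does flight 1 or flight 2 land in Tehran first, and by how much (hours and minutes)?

the first, by 14 hours 35 minutes

Flight 1 in UTC: 5:25 AM + 10:00 = 3:25 PM on Apr 7.
+5 hours and 6 minutes → arrive 8:31 PM UTC on Apr 7.
Flight 2 in UTC: 9:12 PM − 12:00 = 9:12 AM on Apr 8.
+1 hour 54 minutes → arrive 11:06 AM UTC on Apr 8.
Flight 1 lands earlier by 14 hours 35 minutes.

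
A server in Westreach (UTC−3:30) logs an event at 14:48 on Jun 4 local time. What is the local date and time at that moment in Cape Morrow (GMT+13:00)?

07:18 on June 5

In UTC: 14:48 + 3:30 = 18:18 on Jun 4.
Cape Morrow is UTC+13:00: 18:18 + 13:00 = 07:18 on Jun 5.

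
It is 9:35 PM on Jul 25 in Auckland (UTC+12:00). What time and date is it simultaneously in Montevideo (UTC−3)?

In UTC: 9:35 PM − 12:00 = 9:35 AM on Jul 25.
Montevideo is UTC−3:00: 9:35 AM − 3:00 = 6:35 AM on Jul 25.

6:35 AM on Jul 25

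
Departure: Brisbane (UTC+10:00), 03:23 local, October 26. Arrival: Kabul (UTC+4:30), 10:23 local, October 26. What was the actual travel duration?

12 hours 30 minutes

Departure in UTC: 03:23 − 10:00 = 17:23 on Oct 25.
Arrival in UTC: 10:23 − 4:30 = 05:53 on Oct 26.
Elapsed = 05:53 − 17:23 (+1 day) = 12 hours 30 minutes.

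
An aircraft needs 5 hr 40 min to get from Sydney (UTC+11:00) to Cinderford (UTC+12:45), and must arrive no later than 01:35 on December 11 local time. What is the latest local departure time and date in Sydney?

Target arrival in UTC: 01:35 − 12:45 = 12:50 on Dec 10.
Subtract 5 hours and 40 minutes → departure 07:10 UTC on Dec 10.
Sydney is UTC+11:00: 07:10 + 11:00 = 18:10 on Dec 10.

18:10 on December 10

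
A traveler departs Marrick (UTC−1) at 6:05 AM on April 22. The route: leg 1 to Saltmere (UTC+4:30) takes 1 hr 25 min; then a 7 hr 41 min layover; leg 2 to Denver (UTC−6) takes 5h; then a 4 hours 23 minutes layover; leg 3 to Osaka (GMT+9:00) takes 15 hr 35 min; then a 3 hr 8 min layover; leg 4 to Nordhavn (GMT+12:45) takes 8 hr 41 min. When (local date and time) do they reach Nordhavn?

5:43 PM on April 24

Convert departure to UTC: 6:05 AM + 1:00 = 7:05 AM UTC on Apr 22.
Add 1 hour 25 minutes leg 1 → 8:30 AM UTC.
Add 7 hours and 41 minutes layover in Saltmere → 4:11 PM UTC.
Add 5 hours leg 2 → 9:11 PM UTC.
Add 4 hours 23 minutes layover in Denver → 1:34 AM UTC (Apr 23).
Add 15 hours and 35 minutes leg 3 → 5:09 PM UTC.
Add 3 hours and 8 minutes layover in Osaka → 8:17 PM UTC.
Add 8 hours and 41 minutes leg 4 → 4:58 AM UTC (Apr 24).
Nordhavn is UTC+12:45, so local arrival = 4:58 AM + 12:45 = 5:43 PM on Apr 24.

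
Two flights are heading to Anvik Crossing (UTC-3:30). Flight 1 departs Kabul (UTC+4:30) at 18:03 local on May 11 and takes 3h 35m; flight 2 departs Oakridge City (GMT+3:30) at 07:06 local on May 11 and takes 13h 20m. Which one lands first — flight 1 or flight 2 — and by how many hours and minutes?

Flight 1 in UTC: 18:03 − 4:30 = 13:33 on May 11.
+3 hours 35 minutes → arrive 17:08 UTC on May 11.
Flight 2 in UTC: 07:06 − 3:30 = 03:36 on May 11.
+13 hours and 20 minutes → arrive 16:56 UTC on May 11.
Flight 2 lands earlier by 12 minutes.

the second, by 12 minutes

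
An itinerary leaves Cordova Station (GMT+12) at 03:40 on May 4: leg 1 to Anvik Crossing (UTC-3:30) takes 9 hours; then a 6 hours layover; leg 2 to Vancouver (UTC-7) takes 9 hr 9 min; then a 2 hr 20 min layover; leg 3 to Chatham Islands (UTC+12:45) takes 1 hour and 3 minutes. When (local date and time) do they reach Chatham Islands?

07:57 on May 5

Convert departure to UTC: 03:40 − 12:00 = 15:40 UTC on May 3.
Add 9 hours leg 1 → 00:40 UTC (May 4).
Add 6 hours layover in Anvik Crossing → 06:40 UTC.
Add 9 hours 9 minutes leg 2 → 15:49 UTC.
Add 2 hours 20 minutes layover in Vancouver → 18:09 UTC.
Add 1 hour 3 minutes leg 3 → 19:12 UTC.
Chatham Islands is UTC+12:45, so local arrival = 19:12 + 12:45 = 07:57 on May 5.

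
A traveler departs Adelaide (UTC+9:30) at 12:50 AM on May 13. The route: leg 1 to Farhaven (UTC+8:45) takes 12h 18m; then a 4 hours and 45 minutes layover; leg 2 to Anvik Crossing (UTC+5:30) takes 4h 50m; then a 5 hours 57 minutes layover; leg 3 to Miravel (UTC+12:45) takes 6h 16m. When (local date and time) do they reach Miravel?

Convert departure to UTC: 12:50 AM − 9:30 = 3:20 PM UTC on May 12.
Add 12 hours and 18 minutes leg 1 → 3:38 AM UTC (May 13).
Add 4 hours and 45 minutes layover in Farhaven → 8:23 AM UTC.
Add 4 hours and 50 minutes leg 2 → 1:13 PM UTC.
Add 5 hours 57 minutes layover in Anvik Crossing → 7:10 PM UTC.
Add 6 hours and 16 minutes leg 3 → 1:26 AM UTC (May 14).
Miravel is UTC+12:45, so local arrival = 1:26 AM + 12:45 = 2:11 PM on May 14.

2:11 PM on May 14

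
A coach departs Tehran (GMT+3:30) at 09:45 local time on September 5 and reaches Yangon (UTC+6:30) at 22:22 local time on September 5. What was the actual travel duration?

9 hours 37 minutes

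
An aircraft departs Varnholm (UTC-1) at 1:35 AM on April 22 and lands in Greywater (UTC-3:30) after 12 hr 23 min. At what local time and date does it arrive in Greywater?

Convert departure to UTC: 1:35 AM + 1:00 = 2:35 AM UTC on Apr 22.
Add 12 hours and 23 minutes travel time → 2:58 PM UTC.
Greywater is UTC−3:30, so local arrival = 2:58 PM − 3:30 = 11:28 AM on Apr 22.

11:28 AM on April 22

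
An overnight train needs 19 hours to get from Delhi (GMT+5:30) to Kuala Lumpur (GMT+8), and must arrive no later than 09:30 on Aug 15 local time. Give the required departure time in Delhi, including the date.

12:00 on August 14

Target arrival in UTC: 09:30 − 8:00 = 01:30 on Aug 15.
Subtract 19 hours → departure 06:30 UTC on Aug 14.
Delhi is UTC+5:30: 06:30 + 5:30 = 12:00 on Aug 14.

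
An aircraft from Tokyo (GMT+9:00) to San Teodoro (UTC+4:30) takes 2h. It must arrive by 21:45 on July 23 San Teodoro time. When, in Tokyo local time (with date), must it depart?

Target arrival in UTC: 21:45 − 4:30 = 17:15 on Jul 23.
Subtract 2 hours → departure 15:15 UTC on Jul 23.
Tokyo is UTC+9:00: 15:15 + 9:00 = 00:15 on Jul 24.

00:15 on July 24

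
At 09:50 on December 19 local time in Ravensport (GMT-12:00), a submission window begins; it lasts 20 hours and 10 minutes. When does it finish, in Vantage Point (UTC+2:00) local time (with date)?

Convert start to UTC: 09:50 + 12:00 = 21:50 UTC on Dec 19.
Add 20 hours and 10 minutes duration → 18:00 UTC (Dec 20).
Vantage Point is UTC+2:00, so local end time = 18:00 + 2:00 = 20:00 on Dec 20.

20:00 on Dec 20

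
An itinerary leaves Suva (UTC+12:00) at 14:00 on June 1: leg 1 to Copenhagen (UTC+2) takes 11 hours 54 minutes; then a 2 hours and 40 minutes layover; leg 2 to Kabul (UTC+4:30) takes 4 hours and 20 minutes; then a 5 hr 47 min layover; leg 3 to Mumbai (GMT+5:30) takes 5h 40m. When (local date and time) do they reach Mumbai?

13:51 on June 2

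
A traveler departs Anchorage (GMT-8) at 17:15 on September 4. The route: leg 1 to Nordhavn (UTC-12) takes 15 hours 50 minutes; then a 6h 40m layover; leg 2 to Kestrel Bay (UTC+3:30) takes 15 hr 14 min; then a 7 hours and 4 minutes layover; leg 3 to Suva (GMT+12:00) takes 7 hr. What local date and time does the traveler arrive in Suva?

Convert departure to UTC: 17:15 + 8:00 = 01:15 UTC on Sep 5.
Add 15 hours 50 minutes leg 1 → 17:05 UTC.
Add 6 hours 40 minutes layover in Nordhavn → 23:45 UTC.
Add 15 hours and 14 minutes leg 2 → 14:59 UTC (Sep 6).
Add 7 hours 4 minutes layover in Kestrel Bay → 22:03 UTC.
Add 7 hours leg 3 → 05:03 UTC (Sep 7).
Suva is UTC+12:00, so local arrival = 05:03 + 12:00 = 17:03 on Sep 7.

17:03 on Sep 7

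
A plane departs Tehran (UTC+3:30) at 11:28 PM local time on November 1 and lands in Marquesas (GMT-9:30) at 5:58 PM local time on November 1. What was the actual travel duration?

Marquesas is 13:00 behind Tehran.
Clock-face elapsed time (ignoring zones) is −5 hours 30 minutes.
Actual elapsed = −5 hours 30 minutes + 13:00 = 7 hours 30 minutes.

7 hours 30 minutes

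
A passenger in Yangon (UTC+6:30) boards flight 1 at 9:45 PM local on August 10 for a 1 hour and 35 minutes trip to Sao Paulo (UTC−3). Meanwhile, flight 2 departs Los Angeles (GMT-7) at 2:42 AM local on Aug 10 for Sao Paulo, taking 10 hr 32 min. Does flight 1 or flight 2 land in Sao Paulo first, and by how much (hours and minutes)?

Flight 1 in UTC: 9:45 PM − 6:30 = 3:15 PM on Aug 10.
+1 hour and 35 minutes → arrive 4:50 PM UTC on Aug 10.
Flight 2 in UTC: 2:42 AM + 7:00 = 9:42 AM on Aug 10.
+10 hours and 32 minutes → arrive 8:14 PM UTC on Aug 10.
Flight 1 lands earlier by 3 hours 24 minutes.

the first, by 3 hours 24 minutes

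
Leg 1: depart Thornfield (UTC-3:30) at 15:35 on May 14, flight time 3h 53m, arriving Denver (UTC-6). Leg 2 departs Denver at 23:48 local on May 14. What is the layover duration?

6 hours 50 minutes

Convert departure to UTC: 15:35 + 3:30 = 19:05 UTC on May 14.
Add 3 hours 53 minutes flight time → 22:58 UTC.
Denver is UTC−6:00, so local arrival = 22:58 − 6:00 = 16:58 on May 14.
Layover = 23:48 − 16:58 = 6 hours 50 minutes.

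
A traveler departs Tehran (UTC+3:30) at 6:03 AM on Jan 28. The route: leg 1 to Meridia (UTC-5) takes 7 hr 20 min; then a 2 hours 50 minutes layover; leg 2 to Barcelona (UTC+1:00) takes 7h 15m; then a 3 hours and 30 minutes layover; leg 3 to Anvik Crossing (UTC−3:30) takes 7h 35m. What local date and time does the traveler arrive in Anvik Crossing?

3:33 AM on January 29

Convert departure to UTC: 6:03 AM − 3:30 = 2:33 AM UTC on Jan 28.
Add 7 hours 20 minutes leg 1 → 9:53 AM UTC.
Add 2 hours 50 minutes layover in Meridia → 12:43 PM UTC.
Add 7 hours and 15 minutes leg 2 → 7:58 PM UTC.
Add 3 hours and 30 minutes layover in Barcelona → 11:28 PM UTC.
Add 7 hours and 35 minutes leg 3 → 7:03 AM UTC (Jan 29).
Anvik Crossing is UTC−3:30, so local arrival = 7:03 AM − 3:30 = 3:33 AM on Jan 29.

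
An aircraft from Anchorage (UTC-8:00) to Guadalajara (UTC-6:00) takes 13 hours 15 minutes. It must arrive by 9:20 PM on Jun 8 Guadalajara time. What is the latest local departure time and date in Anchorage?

Target arrival in UTC: 9:20 PM + 6:00 = 3:20 AM on Jun 9.
Subtract 13 hours 15 minutes → departure 2:05 PM UTC on Jun 8.
Anchorage is UTC−8:00: 2:05 PM − 8:00 = 6:05 AM on Jun 8.

6:05 AM on Jun 8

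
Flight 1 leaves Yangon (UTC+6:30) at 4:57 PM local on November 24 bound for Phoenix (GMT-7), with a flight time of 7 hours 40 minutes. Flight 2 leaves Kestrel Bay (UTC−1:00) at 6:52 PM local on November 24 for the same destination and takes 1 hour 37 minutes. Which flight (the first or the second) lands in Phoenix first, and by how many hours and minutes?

the first, by 3 hours 22 minutes

Flight 1 in UTC: 4:57 PM − 6:30 = 10:27 AM on Nov 24.
+7 hours and 40 minutes → arrive 6:07 PM UTC on Nov 24.
Flight 2 in UTC: 6:52 PM + 1:00 = 7:52 PM on Nov 24.
+1 hour and 37 minutes → arrive 9:29 PM UTC on Nov 24.
Flight 1 lands earlier by 3 hours 22 minutes.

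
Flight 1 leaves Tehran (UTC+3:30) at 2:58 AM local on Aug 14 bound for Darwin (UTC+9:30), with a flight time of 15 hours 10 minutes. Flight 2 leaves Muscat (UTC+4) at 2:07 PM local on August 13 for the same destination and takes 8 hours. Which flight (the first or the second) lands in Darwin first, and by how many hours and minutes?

the second, by 20 hours 31 minutes

Flight 1 in UTC: 2:58 AM − 3:30 = 11:28 PM on Aug 13.
+15 hours 10 minutes → arrive 2:38 PM UTC on Aug 14.
Flight 2 in UTC: 2:07 PM − 4:00 = 10:07 AM on Aug 13.
+8 hours → arrive 6:07 PM UTC on Aug 13.
Flight 2 lands earlier by 20 hours 31 minutes.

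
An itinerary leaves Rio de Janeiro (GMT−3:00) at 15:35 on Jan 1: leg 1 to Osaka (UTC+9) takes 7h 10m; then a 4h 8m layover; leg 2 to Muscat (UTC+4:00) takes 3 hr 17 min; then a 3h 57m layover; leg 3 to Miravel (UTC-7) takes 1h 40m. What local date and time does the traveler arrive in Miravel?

07:47 on January 2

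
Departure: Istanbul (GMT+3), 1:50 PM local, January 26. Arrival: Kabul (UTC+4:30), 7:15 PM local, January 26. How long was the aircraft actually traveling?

Departure in UTC: 1:50 PM − 3:00 = 10:50 AM on Jan 26.
Arrival in UTC: 7:15 PM − 4:30 = 2:45 PM on Jan 26.
Elapsed = 2:45 PM − 10:50 AM = 3 hours 55 minutes.

3 hours 55 minutes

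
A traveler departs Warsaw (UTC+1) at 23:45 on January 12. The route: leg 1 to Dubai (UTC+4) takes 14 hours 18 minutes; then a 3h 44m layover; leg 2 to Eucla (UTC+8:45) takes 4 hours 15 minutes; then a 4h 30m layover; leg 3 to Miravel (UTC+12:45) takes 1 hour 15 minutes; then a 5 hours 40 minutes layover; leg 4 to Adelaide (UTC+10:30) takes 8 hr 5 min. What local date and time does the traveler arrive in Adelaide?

03:02 on January 15

Convert departure to UTC: 23:45 − 1:00 = 22:45 UTC on Jan 12.
Add 14 hours and 18 minutes leg 1 → 13:03 UTC (Jan 13).
Add 3 hours and 44 minutes layover in Dubai → 16:47 UTC.
Add 4 hours and 15 minutes leg 2 → 21:02 UTC.
Add 4 hours 30 minutes layover in Eucla → 01:32 UTC (Jan 14).
Add 1 hour 15 minutes leg 3 → 02:47 UTC.
Add 5 hours and 40 minutes layover in Miravel → 08:27 UTC.
Add 8 hours and 5 minutes leg 4 → 16:32 UTC.
Adelaide is UTC+10:30, so local arrival = 16:32 + 10:30 = 03:02 on Jan 15.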